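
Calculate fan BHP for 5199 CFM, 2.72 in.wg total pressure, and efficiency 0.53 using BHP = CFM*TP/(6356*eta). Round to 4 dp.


BHP = 5199 * 2.72 / (6356 * 0.53) = 4.1979 hp

4.1979 hp


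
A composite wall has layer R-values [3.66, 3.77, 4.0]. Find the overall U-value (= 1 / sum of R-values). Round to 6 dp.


R_total = 3.66 + 3.77 + 4.0 = 11.43
U = 1/11.43 = 0.087489

0.087489


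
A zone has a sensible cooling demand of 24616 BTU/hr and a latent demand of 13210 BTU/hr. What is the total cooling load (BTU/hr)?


Qt = 24616 + 13210 = 37826 BTU/hr

37826 BTU/hr


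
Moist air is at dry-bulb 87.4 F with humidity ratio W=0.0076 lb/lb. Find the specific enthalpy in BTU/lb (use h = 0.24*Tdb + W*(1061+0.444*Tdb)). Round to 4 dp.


h = 0.24*87.4 + 0.0076*(1061+0.444*87.4) = 29.3345 BTU/lb

29.3345 BTU/lb


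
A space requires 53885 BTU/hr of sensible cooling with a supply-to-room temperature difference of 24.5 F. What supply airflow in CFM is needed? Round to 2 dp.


CFM = 53885 / (1.08 * 24.5) = 2036.47

2036.47 CFM


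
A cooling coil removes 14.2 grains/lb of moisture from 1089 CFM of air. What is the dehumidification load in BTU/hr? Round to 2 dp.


Q = 0.68 * 1089 * 14.2 = 10515.38 BTU/hr

10515.38 BTU/hr


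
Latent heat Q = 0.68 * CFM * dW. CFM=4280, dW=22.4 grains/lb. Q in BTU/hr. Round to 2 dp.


Q = 0.68 * 4280 * 22.4 = 65192.96 BTU/hr

65192.96 BTU/hr


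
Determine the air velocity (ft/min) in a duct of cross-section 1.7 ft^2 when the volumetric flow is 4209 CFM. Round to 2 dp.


V = 4209 / 1.7 = 2475.88 ft/min

2475.88 ft/min


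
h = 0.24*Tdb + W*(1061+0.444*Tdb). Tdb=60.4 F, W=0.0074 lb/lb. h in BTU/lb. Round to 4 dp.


h = 0.24*60.4 + 0.0074*(1061+0.444*60.4) = 22.5459 BTU/lb

22.5459 BTU/lb


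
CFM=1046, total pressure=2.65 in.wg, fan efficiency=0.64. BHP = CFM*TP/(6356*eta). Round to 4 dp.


BHP = 1046 * 2.65 / (6356 * 0.64) = 0.6814 hp

0.6814 hp


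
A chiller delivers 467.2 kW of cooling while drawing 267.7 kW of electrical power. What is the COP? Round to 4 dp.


COP = 467.2 / 267.7 = 1.7452

1.7452


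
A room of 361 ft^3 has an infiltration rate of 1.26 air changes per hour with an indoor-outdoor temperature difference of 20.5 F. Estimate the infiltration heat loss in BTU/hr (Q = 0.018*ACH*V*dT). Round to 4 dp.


Q = 0.018 * 1.26 * 361 * 20.5 = 167.8433 BTU/hr

167.8433 BTU/hr


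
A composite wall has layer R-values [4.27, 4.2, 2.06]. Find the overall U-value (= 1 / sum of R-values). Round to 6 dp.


R_total = 4.27 + 4.2 + 2.06 = 10.53
U = 1/10.53 = 0.094967

0.094967


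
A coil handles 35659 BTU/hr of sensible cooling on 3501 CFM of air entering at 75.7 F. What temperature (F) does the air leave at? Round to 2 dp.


dT = 35659/(1.08*3501) = 9.4309
T_leave = 75.7 - 9.4309 = 66.27 F

66.27 F


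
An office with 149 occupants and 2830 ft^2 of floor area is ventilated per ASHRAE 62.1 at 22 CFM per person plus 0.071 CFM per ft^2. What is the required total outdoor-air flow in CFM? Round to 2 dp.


Total = 149*22 + 2830*0.071 = 3478.93 CFM

3478.93 CFM


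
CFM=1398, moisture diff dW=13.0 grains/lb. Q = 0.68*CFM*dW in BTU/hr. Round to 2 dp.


Q = 0.68 * 1398 * 13.0 = 12358.32 BTU/hr

12358.32 BTU/hr


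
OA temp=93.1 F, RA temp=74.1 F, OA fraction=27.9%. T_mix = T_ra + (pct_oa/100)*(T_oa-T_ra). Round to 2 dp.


T_mix = 74.1 + (27.9/100)*(93.1-74.1) = 79.40 F

79.40 F


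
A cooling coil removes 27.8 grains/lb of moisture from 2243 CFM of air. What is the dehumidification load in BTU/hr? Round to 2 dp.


Q = 0.68 * 2243 * 27.8 = 42401.67 BTU/hr

42401.67 BTU/hr


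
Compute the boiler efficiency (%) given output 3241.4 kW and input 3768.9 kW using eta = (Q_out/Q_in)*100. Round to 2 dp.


eta = (3241.4/3768.9)*100 = 86.00 %

86.00 %


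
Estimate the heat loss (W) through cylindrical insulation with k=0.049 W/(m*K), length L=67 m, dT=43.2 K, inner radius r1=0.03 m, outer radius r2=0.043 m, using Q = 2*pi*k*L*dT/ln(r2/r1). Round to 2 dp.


Q = 2*pi*0.049*67*43.2/ln(0.043/0.03) = 2475.30 W

2475.30 W


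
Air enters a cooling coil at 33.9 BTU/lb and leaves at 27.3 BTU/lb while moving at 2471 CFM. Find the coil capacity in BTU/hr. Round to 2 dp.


Q = 4.5 * 2471 * (33.9 - 27.3) = 73388.70 BTU/hr

73388.70 BTU/hr


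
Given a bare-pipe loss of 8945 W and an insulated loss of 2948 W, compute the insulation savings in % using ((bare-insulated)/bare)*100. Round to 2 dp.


Savings = ((8945-2948)/8945)*100 = 67.04 %

67.04 %


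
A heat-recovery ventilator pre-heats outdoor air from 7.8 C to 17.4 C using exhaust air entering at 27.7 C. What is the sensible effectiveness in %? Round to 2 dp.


eff = (17.4-7.8)/(27.7-7.8)*100 = 48.24 %

48.24 %


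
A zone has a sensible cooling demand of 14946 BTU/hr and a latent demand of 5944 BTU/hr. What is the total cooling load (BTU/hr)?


Qt = 14946 + 5944 = 20890 BTU/hr

20890 BTU/hr


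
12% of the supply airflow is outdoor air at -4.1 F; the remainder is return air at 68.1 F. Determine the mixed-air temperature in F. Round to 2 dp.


T_mix = 0.12*(-4.1) + 0.88*68.1 = 59.44 F

59.44 F


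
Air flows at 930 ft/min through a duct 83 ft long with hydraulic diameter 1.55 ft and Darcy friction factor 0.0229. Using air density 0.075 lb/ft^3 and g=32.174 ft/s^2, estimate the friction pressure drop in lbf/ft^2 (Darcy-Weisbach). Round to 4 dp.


v_fps = 930/60 = 15.5 ft/s
dp = 0.0229*(83/1.55)*0.075*15.5^2/(2*32.174) = 0.3434 lbf/ft^2

0.3434 lbf/ft^2


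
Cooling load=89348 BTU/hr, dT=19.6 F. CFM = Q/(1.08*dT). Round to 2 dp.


CFM = 89348 / (1.08 * 19.6) = 4220.90

4220.90 CFM


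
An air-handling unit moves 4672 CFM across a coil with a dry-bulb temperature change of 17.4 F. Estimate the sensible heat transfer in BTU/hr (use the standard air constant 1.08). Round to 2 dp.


Q = 1.08 * 4672 * 17.4 = 87796.22 BTU/hr

87796.22 BTU/hr


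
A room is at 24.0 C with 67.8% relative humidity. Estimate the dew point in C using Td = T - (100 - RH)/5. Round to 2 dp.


Td = 24.0 - (100-67.8)/5 = 17.56 C

17.56 C


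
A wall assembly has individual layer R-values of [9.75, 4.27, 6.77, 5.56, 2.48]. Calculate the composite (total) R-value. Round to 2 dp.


R_total = 9.75 + 4.27 + 6.77 + 5.56 + 2.48 = 28.83

28.83


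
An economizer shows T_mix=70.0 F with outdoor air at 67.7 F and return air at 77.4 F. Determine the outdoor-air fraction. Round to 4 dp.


frac = (70.0 - 77.4) / (67.7 - 77.4) = 0.7629

0.7629


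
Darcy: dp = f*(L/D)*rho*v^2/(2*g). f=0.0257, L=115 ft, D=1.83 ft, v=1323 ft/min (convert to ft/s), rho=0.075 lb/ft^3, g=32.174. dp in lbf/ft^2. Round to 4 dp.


v_fps = 1323/60 = 22.05 ft/s
dp = 0.0257*(115/1.83)*0.075*22.05^2/(2*32.174) = 0.9152 lbf/ft^2

0.9152 lbf/ft^2


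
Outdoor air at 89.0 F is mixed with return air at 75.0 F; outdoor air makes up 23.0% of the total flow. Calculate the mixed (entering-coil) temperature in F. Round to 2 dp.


T_mix = 75.0 + (23.0/100)*(89.0-75.0) = 78.22 F

78.22 F


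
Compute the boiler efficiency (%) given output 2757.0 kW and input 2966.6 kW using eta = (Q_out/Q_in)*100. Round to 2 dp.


eta = (2757.0/2966.6)*100 = 92.93 %

92.93 %


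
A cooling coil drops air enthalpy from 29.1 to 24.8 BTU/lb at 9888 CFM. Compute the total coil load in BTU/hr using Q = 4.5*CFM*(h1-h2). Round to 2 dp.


Q = 4.5 * 9888 * (29.1 - 24.8) = 191332.80 BTU/hr

191332.80 BTU/hr


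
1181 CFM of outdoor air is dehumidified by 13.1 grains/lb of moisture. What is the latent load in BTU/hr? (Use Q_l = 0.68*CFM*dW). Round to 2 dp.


Q = 0.68 * 1181 * 13.1 = 10520.35 BTU/hr

10520.35 BTU/hr


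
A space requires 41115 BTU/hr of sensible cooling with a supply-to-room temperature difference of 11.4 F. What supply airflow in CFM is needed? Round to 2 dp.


CFM = 41115 / (1.08 * 11.4) = 3339.42

3339.42 CFM


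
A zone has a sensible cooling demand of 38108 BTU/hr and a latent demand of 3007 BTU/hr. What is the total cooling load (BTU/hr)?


Qt = 38108 + 3007 = 41115 BTU/hr

41115 BTU/hr


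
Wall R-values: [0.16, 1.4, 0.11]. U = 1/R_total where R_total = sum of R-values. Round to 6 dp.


R_total = 0.16 + 1.4 + 0.11 = 1.67
U = 1/1.67 = 0.598802

0.598802


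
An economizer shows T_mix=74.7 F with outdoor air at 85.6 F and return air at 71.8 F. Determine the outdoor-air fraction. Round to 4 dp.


frac = (74.7 - 71.8) / (85.6 - 71.8) = 0.2101

0.2101


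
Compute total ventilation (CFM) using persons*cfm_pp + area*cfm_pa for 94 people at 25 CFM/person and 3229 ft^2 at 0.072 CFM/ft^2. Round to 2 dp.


Total = 94*25 + 3229*0.072 = 2582.49 CFM

2582.49 CFM


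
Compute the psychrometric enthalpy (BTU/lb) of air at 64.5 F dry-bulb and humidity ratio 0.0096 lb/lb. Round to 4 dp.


h = 0.24*64.5 + 0.0096*(1061+0.444*64.5) = 25.9405 BTU/lb

25.9405 BTU/lb


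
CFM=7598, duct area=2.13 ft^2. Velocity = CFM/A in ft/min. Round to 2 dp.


V = 7598 / 2.13 = 3567.14 ft/min

3567.14 ft/min


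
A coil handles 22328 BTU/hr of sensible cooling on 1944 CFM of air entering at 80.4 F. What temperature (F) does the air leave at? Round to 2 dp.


dT = 22328/(1.08*1944) = 10.6348
T_leave = 80.4 - 10.6348 = 69.77 F

69.77 F


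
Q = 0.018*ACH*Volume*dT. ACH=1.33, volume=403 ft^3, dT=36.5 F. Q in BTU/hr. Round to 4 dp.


Q = 0.018 * 1.33 * 403 * 36.5 = 352.1454 BTU/hr

352.1454 BTU/hr


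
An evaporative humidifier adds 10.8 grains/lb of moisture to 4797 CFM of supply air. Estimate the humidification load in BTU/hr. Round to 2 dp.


Q = 0.68 * 4797 * 10.8 = 35229.17 BTU/hr

35229.17 BTU/hr


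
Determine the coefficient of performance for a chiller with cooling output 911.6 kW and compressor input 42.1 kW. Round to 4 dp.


COP = 911.6 / 42.1 = 21.6532

21.6532


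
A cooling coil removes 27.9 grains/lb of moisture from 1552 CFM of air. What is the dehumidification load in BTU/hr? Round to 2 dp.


Q = 0.68 * 1552 * 27.9 = 29444.54 BTU/hr

29444.54 BTU/hr


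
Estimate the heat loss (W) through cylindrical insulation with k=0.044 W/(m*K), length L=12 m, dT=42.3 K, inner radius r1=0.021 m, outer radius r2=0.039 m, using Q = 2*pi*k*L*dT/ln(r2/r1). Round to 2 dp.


Q = 2*pi*0.044*12*42.3/ln(0.039/0.021) = 226.69 W

226.69 W


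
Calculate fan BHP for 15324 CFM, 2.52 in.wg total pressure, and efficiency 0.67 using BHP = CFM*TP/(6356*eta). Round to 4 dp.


BHP = 15324 * 2.52 / (6356 * 0.67) = 9.0681 hp

9.0681 hp


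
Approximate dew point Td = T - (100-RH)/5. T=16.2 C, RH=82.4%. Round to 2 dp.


Td = 16.2 - (100-82.4)/5 = 12.68 C

12.68 C


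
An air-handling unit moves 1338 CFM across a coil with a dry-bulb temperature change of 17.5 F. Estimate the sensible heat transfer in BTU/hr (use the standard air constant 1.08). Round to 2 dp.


Q = 1.08 * 1338 * 17.5 = 25288.20 BTU/hr

25288.20 BTU/hr


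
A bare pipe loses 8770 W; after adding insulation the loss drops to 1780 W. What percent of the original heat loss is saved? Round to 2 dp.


Savings = ((8770-1780)/8770)*100 = 79.70 %

79.70 %


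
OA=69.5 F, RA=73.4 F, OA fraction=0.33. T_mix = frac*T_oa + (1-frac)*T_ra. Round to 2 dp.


T_mix = 0.33*69.5 + 0.67*73.4 = 72.11 F

72.11 F


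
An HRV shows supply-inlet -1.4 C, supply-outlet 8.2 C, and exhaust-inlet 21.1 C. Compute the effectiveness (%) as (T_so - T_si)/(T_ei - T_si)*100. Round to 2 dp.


eff = (8.2-(-1.4))/(21.1-(-1.4))*100 = 42.67 %

42.67 %


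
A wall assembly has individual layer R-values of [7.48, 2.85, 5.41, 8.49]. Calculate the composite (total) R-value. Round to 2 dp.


R_total = 7.48 + 2.85 + 5.41 + 8.49 = 24.23

24.23


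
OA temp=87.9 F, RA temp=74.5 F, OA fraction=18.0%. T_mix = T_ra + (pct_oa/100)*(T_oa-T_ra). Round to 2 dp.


T_mix = 74.5 + (18.0/100)*(87.9-74.5) = 76.91 F

76.91 F


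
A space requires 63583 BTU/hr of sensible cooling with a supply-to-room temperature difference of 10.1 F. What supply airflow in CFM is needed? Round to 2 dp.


CFM = 63583 / (1.08 * 10.1) = 5829.02

5829.02 CFM


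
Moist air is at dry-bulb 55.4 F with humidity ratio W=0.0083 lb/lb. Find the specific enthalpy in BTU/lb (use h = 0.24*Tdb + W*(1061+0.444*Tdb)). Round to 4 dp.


h = 0.24*55.4 + 0.0083*(1061+0.444*55.4) = 22.3065 BTU/lb

22.3065 BTU/lb


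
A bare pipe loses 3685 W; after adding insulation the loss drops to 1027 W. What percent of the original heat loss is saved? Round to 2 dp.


Savings = ((3685-1027)/3685)*100 = 72.13 %

72.13 %


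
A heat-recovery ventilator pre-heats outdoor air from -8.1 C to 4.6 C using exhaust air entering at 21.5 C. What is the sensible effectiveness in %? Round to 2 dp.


eff = (4.6-(-8.1))/(21.5-(-8.1))*100 = 42.91 %

42.91 %


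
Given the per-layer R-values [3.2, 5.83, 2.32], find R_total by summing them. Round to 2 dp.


R_total = 3.2 + 5.83 + 2.32 = 11.35

11.35


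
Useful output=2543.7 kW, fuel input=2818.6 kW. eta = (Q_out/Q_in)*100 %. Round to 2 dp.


eta = (2543.7/2818.6)*100 = 90.25 %

90.25 %


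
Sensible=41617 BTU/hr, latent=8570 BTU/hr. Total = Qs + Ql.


Qt = 41617 + 8570 = 50187 BTU/hr

50187 BTU/hr


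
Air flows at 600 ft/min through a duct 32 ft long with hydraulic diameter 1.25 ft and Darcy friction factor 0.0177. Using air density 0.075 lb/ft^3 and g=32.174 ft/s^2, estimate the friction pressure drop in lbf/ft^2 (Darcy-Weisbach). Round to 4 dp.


v_fps = 600/60 = 10.0 ft/s
dp = 0.0177*(32/1.25)*0.075*10.0^2/(2*32.174) = 0.0528 lbf/ft^2

0.0528 lbf/ft^2


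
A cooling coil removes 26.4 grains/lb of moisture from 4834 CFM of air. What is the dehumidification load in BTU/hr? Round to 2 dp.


Q = 0.68 * 4834 * 26.4 = 86779.97 BTU/hr

86779.97 BTU/hr


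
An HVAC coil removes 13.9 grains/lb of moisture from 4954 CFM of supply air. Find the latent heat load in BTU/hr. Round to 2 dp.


Q = 0.68 * 4954 * 13.9 = 46825.21 BTU/hr

46825.21 BTU/hr


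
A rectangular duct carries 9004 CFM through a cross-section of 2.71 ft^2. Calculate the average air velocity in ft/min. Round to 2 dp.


V = 9004 / 2.71 = 3322.51 ft/min

3322.51 ft/min


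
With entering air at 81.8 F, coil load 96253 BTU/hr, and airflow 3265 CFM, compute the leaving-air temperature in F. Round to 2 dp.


dT = 96253/(1.08*3265) = 27.2965
T_leave = 81.8 - 27.2965 = 54.50 F

54.50 F


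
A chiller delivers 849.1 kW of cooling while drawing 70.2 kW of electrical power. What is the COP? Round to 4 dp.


COP = 849.1 / 70.2 = 12.0954

12.0954


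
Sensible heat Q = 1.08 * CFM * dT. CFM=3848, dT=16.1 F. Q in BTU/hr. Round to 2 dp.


Q = 1.08 * 3848 * 16.1 = 66909.02 BTU/hr

66909.02 BTU/hr


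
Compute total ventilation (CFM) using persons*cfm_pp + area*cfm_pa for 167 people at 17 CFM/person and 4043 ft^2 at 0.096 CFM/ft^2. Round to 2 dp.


Total = 167*17 + 4043*0.096 = 3227.13 CFM

3227.13 CFM


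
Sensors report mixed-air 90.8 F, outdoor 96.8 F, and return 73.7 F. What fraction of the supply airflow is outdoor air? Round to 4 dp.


frac = (90.8 - 73.7) / (96.8 - 73.7) = 0.7403

0.7403


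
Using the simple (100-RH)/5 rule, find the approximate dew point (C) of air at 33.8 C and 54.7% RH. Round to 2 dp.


Td = 33.8 - (100-54.7)/5 = 24.74 C

24.74 C


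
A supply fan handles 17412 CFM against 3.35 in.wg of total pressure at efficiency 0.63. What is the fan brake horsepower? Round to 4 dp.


BHP = 17412 * 3.35 / (6356 * 0.63) = 14.5670 hp

14.5670 hp


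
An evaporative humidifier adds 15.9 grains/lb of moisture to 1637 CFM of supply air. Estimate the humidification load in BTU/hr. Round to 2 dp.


Q = 0.68 * 1637 * 15.9 = 17699.24 BTU/hr

17699.24 BTU/hr


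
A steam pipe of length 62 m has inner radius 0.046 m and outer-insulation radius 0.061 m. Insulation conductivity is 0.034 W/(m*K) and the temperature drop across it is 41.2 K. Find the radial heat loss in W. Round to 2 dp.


Q = 2*pi*0.034*62*41.2/ln(0.061/0.046) = 1933.48 W

1933.48 W


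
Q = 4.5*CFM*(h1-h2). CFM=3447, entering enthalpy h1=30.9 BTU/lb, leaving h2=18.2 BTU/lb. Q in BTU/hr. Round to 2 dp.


Q = 4.5 * 3447 * (30.9 - 18.2) = 196996.05 BTU/hr

196996.05 BTU/hr


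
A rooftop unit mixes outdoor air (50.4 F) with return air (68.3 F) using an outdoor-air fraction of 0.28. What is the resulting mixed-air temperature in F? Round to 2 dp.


T_mix = 0.28*50.4 + 0.72*68.3 = 63.29 F

63.29 F


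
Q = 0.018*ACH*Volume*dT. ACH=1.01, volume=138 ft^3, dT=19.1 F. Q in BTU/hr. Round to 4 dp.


Q = 0.018 * 1.01 * 138 * 19.1 = 47.9188 BTU/hr

47.9188 BTU/hr


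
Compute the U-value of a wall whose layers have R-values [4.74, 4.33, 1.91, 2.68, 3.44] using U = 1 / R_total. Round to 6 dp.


R_total = 4.74 + 4.33 + 1.91 + 2.68 + 3.44 = 17.10
U = 1/17.10 = 0.058480

0.058480


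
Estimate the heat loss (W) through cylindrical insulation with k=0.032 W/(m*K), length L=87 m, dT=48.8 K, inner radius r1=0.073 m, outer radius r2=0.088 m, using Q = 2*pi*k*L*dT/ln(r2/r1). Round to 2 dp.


Q = 2*pi*0.032*87*48.8/ln(0.088/0.073) = 4567.85 W

4567.85 W


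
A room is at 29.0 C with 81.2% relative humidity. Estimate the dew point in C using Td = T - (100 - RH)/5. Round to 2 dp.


Td = 29.0 - (100-81.2)/5 = 25.24 C

25.24 C


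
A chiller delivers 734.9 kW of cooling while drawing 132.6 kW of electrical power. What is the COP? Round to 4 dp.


COP = 734.9 / 132.6 = 5.5422

5.5422


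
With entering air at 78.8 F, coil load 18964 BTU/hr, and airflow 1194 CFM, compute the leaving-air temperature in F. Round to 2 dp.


dT = 18964/(1.08*1194) = 14.7062
T_leave = 78.8 - 14.7062 = 64.09 F

64.09 F


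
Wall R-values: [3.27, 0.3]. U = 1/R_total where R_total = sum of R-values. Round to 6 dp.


R_total = 3.27 + 0.3 = 3.57
U = 1/3.57 = 0.280112

0.280112


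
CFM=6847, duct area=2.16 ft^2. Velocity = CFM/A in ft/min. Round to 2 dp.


V = 6847 / 2.16 = 3169.91 ft/min

3169.91 ft/min


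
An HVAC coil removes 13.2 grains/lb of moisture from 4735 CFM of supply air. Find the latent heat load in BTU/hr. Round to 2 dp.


Q = 0.68 * 4735 * 13.2 = 42501.36 BTU/hr

42501.36 BTU/hr


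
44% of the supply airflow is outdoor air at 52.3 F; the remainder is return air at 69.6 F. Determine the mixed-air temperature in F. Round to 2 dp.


T_mix = 0.44*52.3 + 0.56*69.6 = 61.99 F

61.99 F


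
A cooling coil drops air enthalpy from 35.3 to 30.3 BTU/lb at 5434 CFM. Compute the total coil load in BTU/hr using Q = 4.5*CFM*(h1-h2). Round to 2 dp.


Q = 4.5 * 5434 * (35.3 - 30.3) = 122265.00 BTU/hr

122265.00 BTU/hr


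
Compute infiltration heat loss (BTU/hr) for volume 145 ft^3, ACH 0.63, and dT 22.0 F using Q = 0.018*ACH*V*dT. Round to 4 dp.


Q = 0.018 * 0.63 * 145 * 22.0 = 36.1746 BTU/hr

36.1746 BTU/hr


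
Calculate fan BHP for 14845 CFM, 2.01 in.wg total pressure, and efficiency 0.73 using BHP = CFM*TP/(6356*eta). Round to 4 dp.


BHP = 14845 * 2.01 / (6356 * 0.73) = 6.4309 hp

6.4309 hp


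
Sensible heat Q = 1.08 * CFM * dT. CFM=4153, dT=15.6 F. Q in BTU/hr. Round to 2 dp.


Q = 1.08 * 4153 * 15.6 = 69969.74 BTU/hr

69969.74 BTU/hr


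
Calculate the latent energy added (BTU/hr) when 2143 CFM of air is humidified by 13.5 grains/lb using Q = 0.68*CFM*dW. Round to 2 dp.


Q = 0.68 * 2143 * 13.5 = 19672.74 BTU/hr

19672.74 BTU/hr


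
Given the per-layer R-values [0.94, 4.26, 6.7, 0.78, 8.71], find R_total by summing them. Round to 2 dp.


R_total = 0.94 + 4.26 + 6.7 + 0.78 + 8.71 = 21.39

21.39


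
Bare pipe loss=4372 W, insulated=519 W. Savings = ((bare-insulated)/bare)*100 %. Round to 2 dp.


Savings = ((4372-519)/4372)*100 = 88.13 %

88.13 %


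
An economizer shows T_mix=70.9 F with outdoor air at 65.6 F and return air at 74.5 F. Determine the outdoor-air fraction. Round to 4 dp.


frac = (70.9 - 74.5) / (65.6 - 74.5) = 0.4045

0.4045


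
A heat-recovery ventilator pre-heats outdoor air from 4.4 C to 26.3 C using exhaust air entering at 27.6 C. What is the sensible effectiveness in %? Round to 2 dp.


eff = (26.3-4.4)/(27.6-4.4)*100 = 94.40 %

94.40 %


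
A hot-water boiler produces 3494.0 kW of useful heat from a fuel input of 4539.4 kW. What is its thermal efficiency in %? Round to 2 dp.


eta = (3494.0/4539.4)*100 = 76.97 %

76.97 %


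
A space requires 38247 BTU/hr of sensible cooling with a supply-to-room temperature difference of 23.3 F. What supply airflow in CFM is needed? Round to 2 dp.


CFM = 38247 / (1.08 * 23.3) = 1519.91

1519.91 CFM


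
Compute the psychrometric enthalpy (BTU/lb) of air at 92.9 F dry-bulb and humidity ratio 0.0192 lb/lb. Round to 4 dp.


h = 0.24*92.9 + 0.0192*(1061+0.444*92.9) = 43.4592 BTU/lb

43.4592 BTU/lb


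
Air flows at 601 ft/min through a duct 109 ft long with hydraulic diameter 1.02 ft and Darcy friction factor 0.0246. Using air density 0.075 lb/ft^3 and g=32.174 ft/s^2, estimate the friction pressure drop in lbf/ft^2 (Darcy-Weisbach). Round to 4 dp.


v_fps = 601/60 = 10.0167 ft/s
dp = 0.0246*(109/1.02)*0.075*10.0167^2/(2*32.174) = 0.3074 lbf/ft^2

0.3074 lbf/ft^2


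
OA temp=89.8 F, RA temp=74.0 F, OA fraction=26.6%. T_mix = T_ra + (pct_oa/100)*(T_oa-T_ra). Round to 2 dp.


T_mix = 74.0 + (26.6/100)*(89.8-74.0) = 78.20 F

78.20 F


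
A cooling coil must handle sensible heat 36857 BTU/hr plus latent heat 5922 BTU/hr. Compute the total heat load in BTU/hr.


Qt = 36857 + 5922 = 42779 BTU/hr

42779 BTU/hr


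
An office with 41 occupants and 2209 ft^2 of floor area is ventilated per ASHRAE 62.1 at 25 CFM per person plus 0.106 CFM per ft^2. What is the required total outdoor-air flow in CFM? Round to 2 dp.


Total = 41*25 + 2209*0.106 = 1259.15 CFM

1259.15 CFM


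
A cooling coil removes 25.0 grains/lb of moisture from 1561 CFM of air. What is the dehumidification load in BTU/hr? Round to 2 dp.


Q = 0.68 * 1561 * 25.0 = 26537.00 BTU/hr

26537.00 BTU/hr


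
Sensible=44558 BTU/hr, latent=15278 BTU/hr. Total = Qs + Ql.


Qt = 44558 + 15278 = 59836 BTU/hr

59836 BTU/hr


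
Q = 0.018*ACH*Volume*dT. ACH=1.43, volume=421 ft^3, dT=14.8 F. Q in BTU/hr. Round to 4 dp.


Q = 0.018 * 1.43 * 421 * 14.8 = 160.3808 BTU/hr

160.3808 BTU/hr


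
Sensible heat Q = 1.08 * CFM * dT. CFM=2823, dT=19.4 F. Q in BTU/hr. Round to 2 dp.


Q = 1.08 * 2823 * 19.4 = 59147.50 BTU/hr

59147.50 BTU/hr


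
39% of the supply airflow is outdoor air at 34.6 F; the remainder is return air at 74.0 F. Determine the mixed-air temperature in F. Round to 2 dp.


T_mix = 0.39*34.6 + 0.61*74.0 = 58.63 F

58.63 F


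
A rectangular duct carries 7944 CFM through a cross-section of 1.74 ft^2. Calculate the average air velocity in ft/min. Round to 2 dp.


V = 7944 / 1.74 = 4565.52 ft/min

4565.52 ft/min


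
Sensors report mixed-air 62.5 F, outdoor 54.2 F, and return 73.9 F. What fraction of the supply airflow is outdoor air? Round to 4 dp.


frac = (62.5 - 73.9) / (54.2 - 73.9) = 0.5787

0.5787


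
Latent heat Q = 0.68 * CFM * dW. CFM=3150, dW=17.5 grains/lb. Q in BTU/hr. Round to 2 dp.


Q = 0.68 * 3150 * 17.5 = 37485.00 BTU/hr

37485.00 BTU/hr


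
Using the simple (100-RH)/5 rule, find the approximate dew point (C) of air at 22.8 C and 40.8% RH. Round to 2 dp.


Td = 22.8 - (100-40.8)/5 = 10.96 C

10.96 C


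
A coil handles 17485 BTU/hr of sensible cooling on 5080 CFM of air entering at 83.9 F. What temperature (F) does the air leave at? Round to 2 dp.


dT = 17485/(1.08*5080) = 3.1870
T_leave = 83.9 - 3.1870 = 80.71 F

80.71 F


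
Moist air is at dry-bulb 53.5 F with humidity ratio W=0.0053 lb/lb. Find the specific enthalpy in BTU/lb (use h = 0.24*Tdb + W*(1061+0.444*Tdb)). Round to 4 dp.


h = 0.24*53.5 + 0.0053*(1061+0.444*53.5) = 18.5892 BTU/lb

18.5892 BTU/lb


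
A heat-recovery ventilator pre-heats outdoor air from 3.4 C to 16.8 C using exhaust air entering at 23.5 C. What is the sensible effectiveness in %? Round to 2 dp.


eff = (16.8-3.4)/(23.5-3.4)*100 = 66.67 %

66.67 %


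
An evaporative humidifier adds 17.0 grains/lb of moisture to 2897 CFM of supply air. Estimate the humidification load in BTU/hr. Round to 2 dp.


Q = 0.68 * 2897 * 17.0 = 33489.32 BTU/hr

33489.32 BTU/hr


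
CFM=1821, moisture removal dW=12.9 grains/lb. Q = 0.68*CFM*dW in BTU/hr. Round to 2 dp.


Q = 0.68 * 1821 * 12.9 = 15973.81 BTU/hr

15973.81 BTU/hr


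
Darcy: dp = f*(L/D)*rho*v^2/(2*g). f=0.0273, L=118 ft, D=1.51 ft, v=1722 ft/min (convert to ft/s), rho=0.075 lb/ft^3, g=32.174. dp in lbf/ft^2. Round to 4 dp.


v_fps = 1722/60 = 28.7 ft/s
dp = 0.0273*(118/1.51)*0.075*28.7^2/(2*32.174) = 2.0481 lbf/ft^2

2.0481 lbf/ft^2


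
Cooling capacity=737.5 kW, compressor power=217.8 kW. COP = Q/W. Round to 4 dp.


COP = 737.5 / 217.8 = 3.3861

3.3861


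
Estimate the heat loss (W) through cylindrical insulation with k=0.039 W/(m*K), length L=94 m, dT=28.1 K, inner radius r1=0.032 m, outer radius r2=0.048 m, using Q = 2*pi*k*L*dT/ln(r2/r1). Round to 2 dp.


Q = 2*pi*0.039*94*28.1/ln(0.048/0.032) = 1596.34 W

1596.34 W


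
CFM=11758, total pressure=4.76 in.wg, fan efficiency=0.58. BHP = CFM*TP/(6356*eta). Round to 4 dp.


BHP = 11758 * 4.76 / (6356 * 0.58) = 15.1820 hp

15.1820 hp


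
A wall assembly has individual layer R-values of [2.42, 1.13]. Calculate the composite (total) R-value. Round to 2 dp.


R_total = 2.42 + 1.13 = 3.55

3.55


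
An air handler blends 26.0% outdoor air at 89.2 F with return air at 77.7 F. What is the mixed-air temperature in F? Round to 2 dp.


T_mix = 77.7 + (26.0/100)*(89.2-77.7) = 80.69 F

80.69 F


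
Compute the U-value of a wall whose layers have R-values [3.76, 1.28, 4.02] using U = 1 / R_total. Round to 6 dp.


R_total = 3.76 + 1.28 + 4.02 = 9.06
U = 1/9.06 = 0.110375

0.110375


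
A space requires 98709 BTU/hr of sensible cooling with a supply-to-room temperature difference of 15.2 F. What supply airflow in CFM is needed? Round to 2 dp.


CFM = 98709 / (1.08 * 15.2) = 6012.98

6012.98 CFM


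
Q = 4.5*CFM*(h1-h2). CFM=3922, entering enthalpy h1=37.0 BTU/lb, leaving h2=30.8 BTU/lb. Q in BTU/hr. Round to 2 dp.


Q = 4.5 * 3922 * (37.0 - 30.8) = 109423.80 BTU/hr

109423.80 BTU/hr


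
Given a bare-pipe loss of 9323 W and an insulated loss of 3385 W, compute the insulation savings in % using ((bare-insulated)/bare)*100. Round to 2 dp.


Savings = ((9323-3385)/9323)*100 = 63.69 %

63.69 %


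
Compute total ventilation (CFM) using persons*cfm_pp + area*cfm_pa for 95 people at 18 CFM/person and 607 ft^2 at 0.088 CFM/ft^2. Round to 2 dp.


Total = 95*18 + 607*0.088 = 1763.42 CFM

1763.42 CFM


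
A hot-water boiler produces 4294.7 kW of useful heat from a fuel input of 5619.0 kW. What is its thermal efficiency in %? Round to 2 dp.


eta = (4294.7/5619.0)*100 = 76.43 %

76.43 %


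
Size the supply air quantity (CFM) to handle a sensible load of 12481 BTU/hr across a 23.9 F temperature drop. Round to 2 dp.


CFM = 12481 / (1.08 * 23.9) = 483.53

483.53 CFM


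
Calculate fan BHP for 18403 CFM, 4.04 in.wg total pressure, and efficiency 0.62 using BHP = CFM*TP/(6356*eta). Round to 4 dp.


BHP = 18403 * 4.04 / (6356 * 0.62) = 18.8666 hp

18.8666 hp


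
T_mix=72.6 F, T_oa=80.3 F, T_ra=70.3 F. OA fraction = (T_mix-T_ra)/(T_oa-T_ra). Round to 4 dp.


frac = (72.6 - 70.3) / (80.3 - 70.3) = 0.2300

0.2300


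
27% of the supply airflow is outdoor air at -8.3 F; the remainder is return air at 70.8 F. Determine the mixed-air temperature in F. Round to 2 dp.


T_mix = 0.27*(-8.3) + 0.73*70.8 = 49.44 F

49.44 F


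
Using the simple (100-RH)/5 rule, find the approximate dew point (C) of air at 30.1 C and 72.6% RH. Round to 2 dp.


Td = 30.1 - (100-72.6)/5 = 24.62 C

24.62 C


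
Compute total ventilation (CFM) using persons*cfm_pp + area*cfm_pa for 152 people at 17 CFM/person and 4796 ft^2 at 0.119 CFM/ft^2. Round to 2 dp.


Total = 152*17 + 4796*0.119 = 3154.72 CFM

3154.72 CFM


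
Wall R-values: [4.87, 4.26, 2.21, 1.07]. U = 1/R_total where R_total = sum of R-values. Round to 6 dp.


R_total = 4.87 + 4.26 + 2.21 + 1.07 = 12.41
U = 1/12.41 = 0.080580

0.080580


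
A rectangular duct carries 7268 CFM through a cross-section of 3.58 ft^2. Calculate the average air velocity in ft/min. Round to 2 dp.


V = 7268 / 3.58 = 2030.17 ft/min

2030.17 ft/min


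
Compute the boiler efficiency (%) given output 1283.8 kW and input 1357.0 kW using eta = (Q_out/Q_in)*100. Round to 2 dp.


eta = (1283.8/1357.0)*100 = 94.61 %

94.61 %


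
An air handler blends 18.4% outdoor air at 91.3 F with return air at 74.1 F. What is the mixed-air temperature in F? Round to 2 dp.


T_mix = 74.1 + (18.4/100)*(91.3-74.1) = 77.26 F

77.26 F


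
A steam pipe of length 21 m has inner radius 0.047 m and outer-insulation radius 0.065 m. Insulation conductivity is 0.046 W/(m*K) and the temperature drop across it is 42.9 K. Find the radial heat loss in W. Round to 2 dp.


Q = 2*pi*0.046*21*42.9/ln(0.065/0.047) = 803.06 W

803.06 W


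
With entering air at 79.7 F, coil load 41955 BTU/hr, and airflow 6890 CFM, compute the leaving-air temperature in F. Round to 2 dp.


dT = 41955/(1.08*6890) = 5.6382
T_leave = 79.7 - 5.6382 = 74.06 F

74.06 F


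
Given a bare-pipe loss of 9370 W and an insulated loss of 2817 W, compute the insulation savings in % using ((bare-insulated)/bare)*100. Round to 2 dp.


Savings = ((9370-2817)/9370)*100 = 69.94 %

69.94 %


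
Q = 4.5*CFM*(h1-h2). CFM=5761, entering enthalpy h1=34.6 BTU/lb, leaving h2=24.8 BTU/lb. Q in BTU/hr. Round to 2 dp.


Q = 4.5 * 5761 * (34.6 - 24.8) = 254060.10 BTU/hr

254060.10 BTU/hr


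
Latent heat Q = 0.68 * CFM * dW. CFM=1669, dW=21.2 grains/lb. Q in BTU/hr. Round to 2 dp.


Q = 0.68 * 1669 * 21.2 = 24060.30 BTU/hr

24060.30 BTU/hr


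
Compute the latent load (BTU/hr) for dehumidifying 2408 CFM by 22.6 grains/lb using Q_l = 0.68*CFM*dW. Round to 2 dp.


Q = 0.68 * 2408 * 22.6 = 37006.14 BTU/hr

37006.14 BTU/hr


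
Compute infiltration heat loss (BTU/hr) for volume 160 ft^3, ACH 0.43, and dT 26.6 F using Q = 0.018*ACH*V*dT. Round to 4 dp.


Q = 0.018 * 0.43 * 160 * 26.6 = 32.9414 BTU/hr

32.9414 BTU/hr


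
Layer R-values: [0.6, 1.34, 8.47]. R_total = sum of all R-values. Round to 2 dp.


R_total = 0.6 + 1.34 + 8.47 = 10.41

10.41


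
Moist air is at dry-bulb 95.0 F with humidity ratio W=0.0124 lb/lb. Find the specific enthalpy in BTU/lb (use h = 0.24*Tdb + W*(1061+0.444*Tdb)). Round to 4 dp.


h = 0.24*95.0 + 0.0124*(1061+0.444*95.0) = 36.4794 BTU/lb

36.4794 BTU/lb


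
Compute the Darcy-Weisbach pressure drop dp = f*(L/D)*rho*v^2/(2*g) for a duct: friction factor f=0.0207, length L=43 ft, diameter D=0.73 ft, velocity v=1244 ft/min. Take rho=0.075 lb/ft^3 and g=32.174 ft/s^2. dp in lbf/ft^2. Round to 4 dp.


v_fps = 1244/60 = 20.7333 ft/s
dp = 0.0207*(43/0.73)*0.075*20.7333^2/(2*32.174) = 0.6109 lbf/ft^2

0.6109 lbf/ft^2


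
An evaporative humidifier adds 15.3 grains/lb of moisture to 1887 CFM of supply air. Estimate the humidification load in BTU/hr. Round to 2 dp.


Q = 0.68 * 1887 * 15.3 = 19632.35 BTU/hr

19632.35 BTU/hr


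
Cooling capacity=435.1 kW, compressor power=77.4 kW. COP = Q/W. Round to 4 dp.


COP = 435.1 / 77.4 = 5.6214

5.6214


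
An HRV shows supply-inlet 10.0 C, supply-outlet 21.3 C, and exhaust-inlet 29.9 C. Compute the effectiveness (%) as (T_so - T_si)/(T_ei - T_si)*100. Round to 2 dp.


eff = (21.3-10.0)/(29.9-10.0)*100 = 56.78 %

56.78 %


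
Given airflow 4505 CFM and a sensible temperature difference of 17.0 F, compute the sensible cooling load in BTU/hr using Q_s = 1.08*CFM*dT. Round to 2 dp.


Q = 1.08 * 4505 * 17.0 = 82711.80 BTU/hr

82711.80 BTU/hr


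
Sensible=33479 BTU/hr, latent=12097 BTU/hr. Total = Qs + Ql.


Qt = 33479 + 12097 = 45576 BTU/hr

45576 BTU/hr


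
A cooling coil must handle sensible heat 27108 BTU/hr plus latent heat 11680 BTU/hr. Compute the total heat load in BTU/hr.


Qt = 27108 + 11680 = 38788 BTU/hr

38788 BTU/hr


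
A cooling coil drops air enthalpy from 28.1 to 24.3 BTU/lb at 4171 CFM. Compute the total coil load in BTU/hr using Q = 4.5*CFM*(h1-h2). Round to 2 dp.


Q = 4.5 * 4171 * (28.1 - 24.3) = 71324.10 BTU/hr

71324.10 BTU/hr


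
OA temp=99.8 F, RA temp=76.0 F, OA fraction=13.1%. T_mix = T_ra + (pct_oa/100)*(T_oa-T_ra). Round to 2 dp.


T_mix = 76.0 + (13.1/100)*(99.8-76.0) = 79.12 F

79.12 F


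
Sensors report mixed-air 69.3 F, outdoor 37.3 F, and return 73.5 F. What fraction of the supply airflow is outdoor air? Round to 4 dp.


frac = (69.3 - 73.5) / (37.3 - 73.5) = 0.1160

0.1160


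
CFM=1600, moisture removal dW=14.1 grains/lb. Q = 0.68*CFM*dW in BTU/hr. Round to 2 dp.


Q = 0.68 * 1600 * 14.1 = 15340.80 BTU/hr

15340.80 BTU/hr


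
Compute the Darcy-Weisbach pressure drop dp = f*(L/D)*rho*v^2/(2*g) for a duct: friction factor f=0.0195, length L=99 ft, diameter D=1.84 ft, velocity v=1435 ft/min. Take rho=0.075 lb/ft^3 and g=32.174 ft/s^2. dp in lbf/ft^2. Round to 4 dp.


v_fps = 1435/60 = 23.9167 ft/s
dp = 0.0195*(99/1.84)*0.075*23.9167^2/(2*32.174) = 0.6995 lbf/ft^2

0.6995 lbf/ft^2


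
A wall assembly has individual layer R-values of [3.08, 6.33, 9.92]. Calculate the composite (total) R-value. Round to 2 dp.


R_total = 3.08 + 6.33 + 9.92 = 19.33

19.33


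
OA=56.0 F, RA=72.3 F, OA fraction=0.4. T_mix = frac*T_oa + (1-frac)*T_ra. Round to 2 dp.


T_mix = 0.4*56.0 + 0.6*72.3 = 65.78 F

65.78 F


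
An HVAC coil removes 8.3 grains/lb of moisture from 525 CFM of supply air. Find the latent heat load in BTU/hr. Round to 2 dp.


Q = 0.68 * 525 * 8.3 = 2963.10 BTU/hr

2963.10 BTU/hr


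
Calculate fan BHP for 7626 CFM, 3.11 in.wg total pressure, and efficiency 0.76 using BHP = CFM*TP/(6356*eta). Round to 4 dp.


BHP = 7626 * 3.11 / (6356 * 0.76) = 4.9098 hp

4.9098 hp


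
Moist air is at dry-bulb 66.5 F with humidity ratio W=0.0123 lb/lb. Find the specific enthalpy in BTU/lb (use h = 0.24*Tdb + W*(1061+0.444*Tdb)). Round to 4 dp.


h = 0.24*66.5 + 0.0123*(1061+0.444*66.5) = 29.3735 BTU/lb

29.3735 BTU/lb


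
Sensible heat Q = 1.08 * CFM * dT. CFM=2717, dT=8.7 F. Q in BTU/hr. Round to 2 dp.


Q = 1.08 * 2717 * 8.7 = 25528.93 BTU/hr

25528.93 BTU/hr


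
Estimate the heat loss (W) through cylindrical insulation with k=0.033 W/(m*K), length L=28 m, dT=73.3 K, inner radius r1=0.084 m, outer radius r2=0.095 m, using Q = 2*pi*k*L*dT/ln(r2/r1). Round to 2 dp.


Q = 2*pi*0.033*28*73.3/ln(0.095/0.084) = 3458.11 W

3458.11 W


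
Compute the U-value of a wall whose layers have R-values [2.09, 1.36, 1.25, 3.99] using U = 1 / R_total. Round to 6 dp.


R_total = 2.09 + 1.36 + 1.25 + 3.99 = 8.69
U = 1/8.69 = 0.115075

0.115075


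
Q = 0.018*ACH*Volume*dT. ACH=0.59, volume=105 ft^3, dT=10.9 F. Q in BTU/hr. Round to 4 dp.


Q = 0.018 * 0.59 * 105 * 10.9 = 12.1546 BTU/hr

12.1546 BTU/hr


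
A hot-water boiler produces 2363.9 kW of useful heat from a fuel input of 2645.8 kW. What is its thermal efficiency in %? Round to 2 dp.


eta = (2363.9/2645.8)*100 = 89.35 %

89.35 %


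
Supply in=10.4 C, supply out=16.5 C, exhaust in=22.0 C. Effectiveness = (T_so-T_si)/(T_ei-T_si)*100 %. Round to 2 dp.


eff = (16.5-10.4)/(22.0-10.4)*100 = 52.59 %

52.59 %


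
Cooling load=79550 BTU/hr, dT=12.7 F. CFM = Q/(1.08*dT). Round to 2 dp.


CFM = 79550 / (1.08 * 12.7) = 5799.80

5799.80 CFM


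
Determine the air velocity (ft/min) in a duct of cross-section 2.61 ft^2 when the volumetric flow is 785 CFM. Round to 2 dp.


V = 785 / 2.61 = 300.77 ft/min

300.77 ft/min


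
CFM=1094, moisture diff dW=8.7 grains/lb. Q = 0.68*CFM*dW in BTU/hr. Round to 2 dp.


Q = 0.68 * 1094 * 8.7 = 6472.10 BTU/hr

6472.10 BTU/hr


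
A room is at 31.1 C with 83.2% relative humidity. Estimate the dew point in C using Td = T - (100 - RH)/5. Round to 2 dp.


Td = 31.1 - (100-83.2)/5 = 27.74 C

27.74 C


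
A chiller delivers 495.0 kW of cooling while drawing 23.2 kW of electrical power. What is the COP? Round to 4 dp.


COP = 495.0 / 23.2 = 21.3362

21.3362


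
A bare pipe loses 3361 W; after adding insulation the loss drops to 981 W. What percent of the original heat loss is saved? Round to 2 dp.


Savings = ((3361-981)/3361)*100 = 70.81 %

70.81 %


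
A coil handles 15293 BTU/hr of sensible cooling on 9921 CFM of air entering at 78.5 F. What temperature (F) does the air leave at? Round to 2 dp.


dT = 15293/(1.08*9921) = 1.4273
T_leave = 78.5 - 1.4273 = 77.07 F

77.07 F


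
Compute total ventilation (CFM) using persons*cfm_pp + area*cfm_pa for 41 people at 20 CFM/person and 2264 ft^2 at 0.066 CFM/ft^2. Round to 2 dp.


Total = 41*20 + 2264*0.066 = 969.42 CFM

969.42 CFM


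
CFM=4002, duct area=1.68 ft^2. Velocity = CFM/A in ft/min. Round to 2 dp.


V = 4002 / 1.68 = 2382.14 ft/min

2382.14 ft/min


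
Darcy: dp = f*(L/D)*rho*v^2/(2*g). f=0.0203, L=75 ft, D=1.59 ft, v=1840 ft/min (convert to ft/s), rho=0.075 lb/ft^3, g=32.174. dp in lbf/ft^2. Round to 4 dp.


v_fps = 1840/60 = 30.6667 ft/s
dp = 0.0203*(75/1.59)*0.075*30.6667^2/(2*32.174) = 1.0496 lbf/ft^2

1.0496 lbf/ft^2


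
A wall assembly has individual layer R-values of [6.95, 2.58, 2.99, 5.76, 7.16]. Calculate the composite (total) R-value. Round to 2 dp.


R_total = 6.95 + 2.58 + 2.99 + 5.76 + 7.16 = 25.44

25.44


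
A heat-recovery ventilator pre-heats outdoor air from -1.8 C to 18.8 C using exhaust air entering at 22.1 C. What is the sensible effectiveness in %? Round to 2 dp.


eff = (18.8-(-1.8))/(22.1-(-1.8))*100 = 86.19 %

86.19 %


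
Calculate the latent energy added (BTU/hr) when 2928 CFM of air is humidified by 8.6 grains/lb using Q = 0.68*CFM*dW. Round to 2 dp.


Q = 0.68 * 2928 * 8.6 = 17122.94 BTU/hr

17122.94 BTU/hr


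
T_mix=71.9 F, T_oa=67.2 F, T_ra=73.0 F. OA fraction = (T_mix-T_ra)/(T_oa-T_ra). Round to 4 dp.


frac = (71.9 - 73.0) / (67.2 - 73.0) = 0.1897

0.1897


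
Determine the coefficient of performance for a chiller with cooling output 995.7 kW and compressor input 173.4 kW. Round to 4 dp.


COP = 995.7 / 173.4 = 5.7422

5.7422


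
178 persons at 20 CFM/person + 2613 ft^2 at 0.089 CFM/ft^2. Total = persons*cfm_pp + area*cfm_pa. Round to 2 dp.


Total = 178*20 + 2613*0.089 = 3792.56 CFM

3792.56 CFM


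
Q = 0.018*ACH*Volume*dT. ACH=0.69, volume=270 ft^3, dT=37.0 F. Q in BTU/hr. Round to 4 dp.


Q = 0.018 * 0.69 * 270 * 37.0 = 124.0758 BTU/hr

124.0758 BTU/hr


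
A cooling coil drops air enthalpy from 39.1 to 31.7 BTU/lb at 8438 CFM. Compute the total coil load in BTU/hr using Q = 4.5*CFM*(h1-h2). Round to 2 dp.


Q = 4.5 * 8438 * (39.1 - 31.7) = 280985.40 BTU/hr

280985.40 BTU/hr


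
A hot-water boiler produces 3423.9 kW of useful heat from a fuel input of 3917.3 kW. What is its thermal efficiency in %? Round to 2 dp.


eta = (3423.9/3917.3)*100 = 87.40 %

87.40 %


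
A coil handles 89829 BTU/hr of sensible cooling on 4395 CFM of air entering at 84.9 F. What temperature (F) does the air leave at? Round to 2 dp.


dT = 89829/(1.08*4395) = 18.9249
T_leave = 84.9 - 18.9249 = 65.98 F

65.98 F


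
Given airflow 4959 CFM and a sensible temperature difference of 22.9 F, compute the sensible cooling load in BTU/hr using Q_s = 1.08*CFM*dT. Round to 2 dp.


Q = 1.08 * 4959 * 22.9 = 122645.99 BTU/hr

122645.99 BTU/hr
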